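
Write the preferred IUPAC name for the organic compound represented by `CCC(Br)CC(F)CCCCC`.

3-bromo-5-fluorodecane

The parent chain contains 10 carbons (decane).
Choose the numbering such that the substituent locant set {3,5} is lower than {6,8} at the first point of difference.
This places a bromo group at C-3; a fluoro group at C-5.
The substituents are ordered alphabetically, ignoring any di-/tri- multipliers.
Assembling the pieces gives 3-bromo-5-fluorodecane.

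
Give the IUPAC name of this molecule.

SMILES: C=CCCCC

The longest carbon chain that includes the multiple bond has 6 carbons, so the parent hydride is hexane.
The chain contains a C=C double bond, so the unsaturation ending is -ene.
Choose the numbering such that numbering from this end puts the double bond at C-1 rather than C-5.
That gives the double bond between C-1 and C-2.
Assembling the pieces gives hex-1-ene.

hex-1-ene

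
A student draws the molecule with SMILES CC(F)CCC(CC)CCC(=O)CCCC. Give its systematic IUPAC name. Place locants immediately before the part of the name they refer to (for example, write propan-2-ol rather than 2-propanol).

The longest chain bearing the carbonyl is 12 carbons long (dodecane).
A ketone (C=O on an internal carbon) is the principal characteristic group, giving the suffix -one.
Choose the numbering such that numbering from this end puts the carbonyl group at C-5 rather than C-8.
That gives the carbonyl at C-5; an ethyl group at C-8; a fluoro group at C-11.
Substituent prefixes are cited in alphabetical order (multiplying prefixes like di-/tri- are ignored for ordering).
The name is 8-ethyl-11-fluorododecan-5-one.

8-ethyl-11-fluorododecan-5-one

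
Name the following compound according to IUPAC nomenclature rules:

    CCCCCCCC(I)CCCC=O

5-iodododecanal

The longest carbon chain that includes the –CHO group has 12 carbons, so the parent hydride is dodecane.
The principal characteristic group is an aldehyde (terminal –CHO), named with the suffix -al.
The numbering direction is chosen so that the aldehyde carbon is C-1 by definition.
This places an iodo group at C-5.
Assembling the pieces gives 5-iodododecanal.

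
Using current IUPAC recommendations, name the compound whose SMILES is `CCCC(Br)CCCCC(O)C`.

Counting along the main chain through the –OH group gives 10 carbons: the parent is decane.
An alcohol (–OH) is the principal characteristic group, giving the suffix -ol.
The numbering direction is chosen so that numbering from this end puts the hydroxyl group at C-2 rather than C-9.
With this numbering: the hydroxyl at C-2; a bromo group at C-7.
Assembling the pieces gives 7-bromodecan-2-ol.

7-bromodecan-2-ol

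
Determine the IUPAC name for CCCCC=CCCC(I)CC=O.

The longest chain bearing the –CHO group and the multiple bond is 11 carbons long (undecane).
An aldehyde (terminal –CHO) is the principal characteristic group, giving the suffix -al.
The chain contains a C=C double bond, so the unsaturation ending is -ene.
Number the chain so that the aldehyde carbon is C-1 by definition.
With this numbering: the double bond between C-6 and C-7; an iodo group at C-3.
Assembling the pieces gives 3-iodoundec-6-enal.

3-iodoundec-6-enal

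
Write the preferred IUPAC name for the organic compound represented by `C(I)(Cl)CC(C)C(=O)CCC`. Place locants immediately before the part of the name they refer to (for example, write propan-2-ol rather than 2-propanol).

The longest carbon chain that includes the carbonyl has 7 carbons, so the parent hydride is heptane.
The highest-priority functional group is a ketone (C=O on an internal carbon), so the name ends in -one.
The numbering direction is chosen so that the substituent locant set {1,1,3} is lower than {5,7,7} at the first point of difference.
With this numbering: the carbonyl at C-4; a chloro group at C-1; an iodo group at C-1; a methyl group at C-3.
The substituents are ordered alphabetically, ignoring any di-/tri- multipliers.
The name is 1-chloro-1-iodo-3-methylheptan-4-one.

1-chloro-1-iodo-3-methylheptan-4-one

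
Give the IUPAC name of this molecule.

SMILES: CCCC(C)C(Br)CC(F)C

4-bromo-2-fluoro-5-methyloctane

The longest carbon chain is 8 atoms: the parent is octane.
The numbering direction is chosen so that the substituent locant set {2,4,5} is lower than {4,5,7} at the first point of difference.
With this numbering: a bromo group at C-4; a fluoro group at C-2; a methyl group at C-5.
Substituent prefixes are cited in alphabetical order (multiplying prefixes like di-/tri- are ignored for ordering).
Assembling the pieces gives 4-bromo-2-fluoro-5-methyloctane.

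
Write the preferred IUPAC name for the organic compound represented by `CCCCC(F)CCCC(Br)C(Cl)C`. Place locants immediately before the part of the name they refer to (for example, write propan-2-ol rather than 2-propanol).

The longest continuous carbon chain has 11 atoms, so the parent hydride is undecane.
The numbering direction is chosen so that the substituent locant set {2,3,7} is lower than {5,9,10} at the first point of difference.
With this numbering: a bromo group at C-3; a chloro group at C-2; a fluoro group at C-7.
The substituents are ordered alphabetically, ignoring any di-/tri- multipliers.
Assembling the pieces gives 3-bromo-2-chloro-7-fluoroundecane.

3-bromo-2-chloro-7-fluoroundecane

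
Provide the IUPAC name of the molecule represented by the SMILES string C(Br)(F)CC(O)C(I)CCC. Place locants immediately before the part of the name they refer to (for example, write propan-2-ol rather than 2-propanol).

The longest carbon chain that includes the –OH group has 7 carbons, so the parent hydride is heptane.
An alcohol (–OH) is the principal characteristic group, giving the suffix -ol.
The numbering direction is chosen so that numbering from this end puts the hydroxyl group at C-3 rather than C-5.
That gives the hydroxyl at C-3; a bromo group at C-1; a fluoro group at C-1; an iodo group at C-4.
The substituents are ordered alphabetically, ignoring any di-/tri- multipliers.
Assembling the pieces gives 1-bromo-1-fluoro-4-iodoheptan-3-ol.

1-bromo-1-fluoro-4-iodoheptan-3-ol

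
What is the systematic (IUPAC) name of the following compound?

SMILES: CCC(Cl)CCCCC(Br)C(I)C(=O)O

The longest chain bearing the –COOH group is 10 carbons long (decane).
The highest-priority functional group is a carboxylic acid (terminal –COOH), so the name ends in -oic acid.
Number the chain so that the carboxylic acid carbon is C-1 by definition.
That gives a bromo group at C-3; a chloro group at C-8; an iodo group at C-2.
Substituent prefixes are cited in alphabetical order (multiplying prefixes like di-/tri- are ignored for ordering).
Putting it together: 3-bromo-8-chloro-2-iododecanoic acid.

3-bromo-8-chloro-2-iododecanoic acid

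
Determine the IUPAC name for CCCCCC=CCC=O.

non-3-enal

The longest carbon chain that includes the –CHO group and the multiple bond has 9 carbons, so the parent hydride is nonane.
An aldehyde (terminal –CHO) is the principal characteristic group, giving the suffix -al.
There is one C=C double bond, indicated by the ending -ene.
The numbering direction is chosen so that the aldehyde carbon is C-1 by definition.
This places the double bond between C-3 and C-4.
The name is non-3-enal.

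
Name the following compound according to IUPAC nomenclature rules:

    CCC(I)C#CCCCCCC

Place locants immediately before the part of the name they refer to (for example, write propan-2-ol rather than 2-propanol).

3-iodoundec-4-yne

The longest chain bearing the multiple bond is 11 carbons long (undecane).
The chain contains a C≡C triple bond, so the unsaturation ending is -yne.
Number the chain so that numbering from this end puts the triple bond at C-4 rather than C-7.
That gives the triple bond between C-4 and C-5; an iodo group at C-3.
The name is 3-iodoundec-4-yne.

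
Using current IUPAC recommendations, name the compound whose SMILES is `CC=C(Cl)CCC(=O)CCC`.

Counting along the main chain through the carbonyl and the multiple bond gives 9 carbons: the parent is nonane.
The principal characteristic group is a ketone (C=O on an internal carbon), named with the suffix -one.
A C=C double bond in the chain gives the infix -ene-.
The numbering direction is chosen so that numbering from this end puts the carbonyl group at C-4 rather than C-6.
This places the carbonyl at C-4; the double bond between C-7 and C-8; a chloro group at C-7.
Assembling the pieces gives 7-chloronon-7-en-4-one.

7-chloronon-7-en-4-one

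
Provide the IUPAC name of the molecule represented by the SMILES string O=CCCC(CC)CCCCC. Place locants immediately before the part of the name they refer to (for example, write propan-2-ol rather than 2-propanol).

The longest carbon chain that includes the –CHO group has 9 carbons, so the parent hydride is nonane.
The principal characteristic group is an aldehyde (terminal –CHO), named with the suffix -al.
Number the chain so that the aldehyde carbon is C-1 by definition.
With this numbering: an ethyl group at C-4.
The name is 4-ethylnonanal.

4-ethylnonanal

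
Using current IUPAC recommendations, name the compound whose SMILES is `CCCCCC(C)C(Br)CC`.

3-bromo-4-methylnonane

The longest continuous carbon chain has 9 atoms, so the parent hydride is nonane.
Choose the numbering such that the substituent locant set {3,4} is lower than {6,7} at the first point of difference.
With this numbering: a bromo group at C-3; a methyl group at C-4.
Prefixes are listed alphabetically: bromo, methyl.
Assembling the pieces gives 3-bromo-4-methylnonane.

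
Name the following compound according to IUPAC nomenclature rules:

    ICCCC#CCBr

Counting along the main chain through the multiple bond gives 6 carbons: the parent is hexane.
There is one C≡C triple bond, indicated by the ending -yne.
The numbering direction is chosen so that numbering from this end puts the triple bond at C-2 rather than C-4.
That gives the triple bond between C-2 and C-3; a bromo group at C-1; an iodo group at C-6.
Substituent prefixes are cited in alphabetical order (multiplying prefixes like di-/tri- are ignored for ordering).
Putting it together: 1-bromo-6-iodohex-2-yne.

1-bromo-6-iodohex-2-yne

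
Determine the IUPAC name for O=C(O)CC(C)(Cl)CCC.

3-chloro-3-methylhexanoic acid

The longest chain bearing the –COOH group is 6 carbons long (hexane).
The principal characteristic group is a carboxylic acid (terminal –COOH), named with the suffix -oic acid.
The numbering direction is chosen so that the carboxylic acid carbon is C-1 by definition.
With this numbering: a chloro group at C-3; a methyl group at C-3.
Prefixes are listed alphabetically: chloro, methyl.
The name is 3-chloro-3-methylhexanoic acid.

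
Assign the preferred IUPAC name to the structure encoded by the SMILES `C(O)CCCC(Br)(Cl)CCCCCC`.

The longest chain bearing the –OH group is 11 carbons long (undecane).
The principal characteristic group is an alcohol (–OH), named with the suffix -ol.
Number the chain so that numbering from this end puts the hydroxyl group at C-1 rather than C-11.
With this numbering: the hydroxyl at C-1; a bromo group at C-5; a chloro group at C-5.
Substituent prefixes are cited in alphabetical order (multiplying prefixes like di-/tri- are ignored for ordering).
The name is 5-bromo-5-chloroundecan-1-ol.

5-bromo-5-chloroundecan-1-ol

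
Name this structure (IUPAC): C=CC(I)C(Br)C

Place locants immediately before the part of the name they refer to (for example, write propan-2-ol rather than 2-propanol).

4-bromo-3-iodopent-1-ene

The longest carbon chain that includes the multiple bond has 5 carbons, so the parent hydride is pentane.
There is one C=C double bond, indicated by the ending -ene.
Number the chain so that numbering from this end puts the double bond at C-1 rather than C-4.
This places the double bond between C-1 and C-2; a bromo group at C-4; an iodo group at C-3.
The substituents are ordered alphabetically, ignoring any di-/tri- multipliers.
Putting it together: 4-bromo-3-iodopent-1-ene.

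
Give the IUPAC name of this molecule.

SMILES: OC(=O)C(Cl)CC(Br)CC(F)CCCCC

The longest chain bearing the –COOH group is 11 carbons long (undecane).
The principal characteristic group is a carboxylic acid (terminal –COOH), named with the suffix -oic acid.
Choose the numbering such that the carboxylic acid carbon is C-1 by definition.
That gives a bromo group at C-4; a chloro group at C-2; a fluoro group at C-6.
Substituent prefixes are cited in alphabetical order (multiplying prefixes like di-/tri- are ignored for ordering).
Assembling the pieces gives 4-bromo-2-chloro-6-fluoroundecanoic acid.

4-bromo-2-chloro-6-fluoroundecanoic acid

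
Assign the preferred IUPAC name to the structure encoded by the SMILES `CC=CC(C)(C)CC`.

4,4-dimethylhex-2-ene

Counting along the main chain through the multiple bond gives 6 carbons: the parent is hexane.
The chain contains a C=C double bond, so the unsaturation ending is -ene.
The numbering direction is chosen so that numbering from this end puts the double bond at C-2 rather than C-4.
That gives the double bond between C-2 and C-3; two methyl groups at C-4.
Putting it together: 4,4-dimethylhex-2-ene.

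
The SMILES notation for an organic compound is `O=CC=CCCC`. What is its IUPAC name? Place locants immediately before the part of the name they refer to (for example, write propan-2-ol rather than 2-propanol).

hex-2-enal

The longest carbon chain that includes the –CHO group and the multiple bond has 6 carbons, so the parent hydride is hexane.
An aldehyde (terminal –CHO) is the principal characteristic group, giving the suffix -al.
There is one C=C double bond, indicated by the ending -ene.
Choose the numbering such that the aldehyde carbon is C-1 by definition.
That gives the double bond between C-2 and C-3.
The name is hex-2-enal.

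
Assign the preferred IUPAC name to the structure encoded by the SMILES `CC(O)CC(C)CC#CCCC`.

The longest chain bearing the –OH group and the multiple bond is 10 carbons long (decane).
The highest-priority functional group is an alcohol (–OH), so the name ends in -ol.
The chain contains a C≡C triple bond, so the unsaturation ending is -yne.
Choose the numbering such that numbering from this end puts the hydroxyl group at C-2 rather than C-9.
With this numbering: the hydroxyl at C-2; the triple bond between C-6 and C-7; a methyl group at C-4.
The name is 4-methyldec-6-yn-2-ol.

4-methyldec-6-yn-2-ol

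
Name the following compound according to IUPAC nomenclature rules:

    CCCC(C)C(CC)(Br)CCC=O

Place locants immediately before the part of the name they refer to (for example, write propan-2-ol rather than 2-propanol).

4-bromo-4-ethyl-5-methyloctanal

Counting along the main chain through the –CHO group gives 8 carbons: the parent is octane.
The highest-priority functional group is an aldehyde (terminal –CHO), so the name ends in -al.
Choose the numbering such that the aldehyde carbon is C-1 by definition.
With this numbering: a bromo group at C-4; an ethyl group at C-4; a methyl group at C-5.
Prefixes are listed alphabetically: bromo, ethyl, methyl.
Assembling the pieces gives 4-bromo-4-ethyl-5-methyloctanal.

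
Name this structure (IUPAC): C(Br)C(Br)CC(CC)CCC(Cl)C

The longest carbon chain is 8 atoms: the parent is octane.
Number the chain so that the substituent locant set {1,2,4,7} is lower than {2,5,7,8} at the first point of difference.
With this numbering: bromo groups at C-1 and C-2; a chloro group at C-7; an ethyl group at C-4.
The substituents are ordered alphabetically, ignoring any di-/tri- multipliers.
Putting it together: 1,2-dibromo-7-chloro-4-ethyloctane.

1,2-dibromo-7-chloro-4-ethyloctane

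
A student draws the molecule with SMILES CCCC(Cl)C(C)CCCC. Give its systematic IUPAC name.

The parent chain contains 9 carbons (nonane).
The numbering direction is chosen so that the substituent locant set {4,5} is lower than {5,6} at the first point of difference.
This places a chloro group at C-4; a methyl group at C-5.
The substituents are ordered alphabetically, ignoring any di-/tri- multipliers.
Assembling the pieces gives 4-chloro-5-methylnonane.

4-chloro-5-methylnonane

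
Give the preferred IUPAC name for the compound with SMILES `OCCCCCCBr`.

6-bromohexan-1-ol

The longest chain bearing the –OH group is 6 carbons long (hexane).
An alcohol (–OH) is the principal characteristic group, giving the suffix -ol.
Number the chain so that numbering from this end puts the hydroxyl group at C-1 rather than C-6.
With this numbering: the hydroxyl at C-1; a bromo group at C-6.
The name is 6-bromohexan-1-ol.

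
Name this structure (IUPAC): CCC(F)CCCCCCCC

3-fluoroundecane

The parent chain contains 11 carbons (undecane).
The numbering direction is chosen so that the substituent locant set {3} is lower than {9} at the first point of difference.
This places a fluoro group at C-3.
The name is 3-fluoroundecane.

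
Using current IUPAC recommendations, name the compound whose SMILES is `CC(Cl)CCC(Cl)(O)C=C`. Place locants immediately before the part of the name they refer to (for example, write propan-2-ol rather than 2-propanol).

3,6-dichlorohept-1-en-3-ol

The longest chain bearing the –OH group and the multiple bond is 7 carbons long (heptane).
The principal characteristic group is an alcohol (–OH), named with the suffix -ol.
A C=C double bond in the chain gives the infix -ene-.
Number the chain so that numbering from this end puts the hydroxyl group at C-3 rather than C-5.
With this numbering: the hydroxyl at C-3; the double bond between C-1 and C-2; chloro groups at C-3 and C-6.
Putting it together: 3,6-dichlorohept-1-en-3-ol.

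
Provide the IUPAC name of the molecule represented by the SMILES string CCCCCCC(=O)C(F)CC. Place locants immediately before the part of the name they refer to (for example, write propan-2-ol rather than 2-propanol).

The longest chain bearing the carbonyl is 10 carbons long (decane).
A ketone (C=O on an internal carbon) is the principal characteristic group, giving the suffix -one.
The numbering direction is chosen so that numbering from this end puts the carbonyl group at C-4 rather than C-7.
That gives the carbonyl at C-4; a fluoro group at C-3.
The name is 3-fluorodecan-4-one.

3-fluorodecan-4-one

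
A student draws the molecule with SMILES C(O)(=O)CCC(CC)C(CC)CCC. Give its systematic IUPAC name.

The longest carbon chain that includes the –COOH group has 8 carbons, so the parent hydride is octane.
The principal characteristic group is a carboxylic acid (terminal –COOH), named with the suffix -oic acid.
Number the chain so that the carboxylic acid carbon is C-1 by definition.
That gives ethyl groups at C-4 and C-5.
The name is 4,5-diethyloctanoic acid.

4,5-diethyloctanoic acid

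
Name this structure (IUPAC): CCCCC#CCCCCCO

undec-6-yn-1-ol

Counting along the main chain through the –OH group and the multiple bond gives 11 carbons: the parent is undecane.
The principal characteristic group is an alcohol (–OH), named with the suffix -ol.
A C≡C triple bond in the chain gives the infix -yne-.
Number the chain so that numbering from this end puts the hydroxyl group at C-1 rather than C-11.
That gives the hydroxyl at C-1; the triple bond between C-6 and C-7.
Putting it together: undec-6-yn-1-ol.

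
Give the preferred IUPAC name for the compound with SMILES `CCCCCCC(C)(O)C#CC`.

4-methyldec-2-yn-4-ol

The longest chain bearing the –OH group and the multiple bond is 10 carbons long (decane).
The principal characteristic group is an alcohol (–OH), named with the suffix -ol.
A C≡C triple bond in the chain gives the infix -yne-.
The numbering direction is chosen so that numbering from this end puts the hydroxyl group at C-4 rather than C-7.
This places the hydroxyl at C-4; the triple bond between C-2 and C-3; a methyl group at C-4.
Assembling the pieces gives 4-methyldec-2-yn-4-ol.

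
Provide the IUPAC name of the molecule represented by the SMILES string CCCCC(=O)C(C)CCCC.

6-methyldecan-5-one

The longest chain bearing the carbonyl is 10 carbons long (decane).
The principal characteristic group is a ketone (C=O on an internal carbon), named with the suffix -one.
The numbering direction is chosen so that numbering from this end puts the carbonyl group at C-5 rather than C-6.
This places the carbonyl at C-5; a methyl group at C-6.
Putting it together: 6-methyldecan-5-one.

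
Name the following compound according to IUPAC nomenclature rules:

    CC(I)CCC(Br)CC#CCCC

The longest chain bearing the multiple bond is 11 carbons long (undecane).
There is one C≡C triple bond, indicated by the ending -yne.
The numbering direction is chosen so that numbering from this end puts the triple bond at C-4 rather than C-7.
That gives the triple bond between C-4 and C-5; a bromo group at C-7; an iodo group at C-10.
The substituents are ordered alphabetically, ignoring any di-/tri- multipliers.
The name is 7-bromo-10-iodoundec-4-yne.

7-bromo-10-iodoundec-4-yne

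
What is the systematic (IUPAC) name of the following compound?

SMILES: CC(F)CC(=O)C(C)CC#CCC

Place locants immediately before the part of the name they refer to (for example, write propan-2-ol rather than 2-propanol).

2-fluoro-5-methyldec-7-yn-4-one

Counting along the main chain through the carbonyl and the multiple bond gives 10 carbons: the parent is decane.
A ketone (C=O on an internal carbon) is the principal characteristic group, giving the suffix -one.
There is one C≡C triple bond, indicated by the ending -yne.
The numbering direction is chosen so that numbering from this end puts the carbonyl group at C-4 rather than C-7.
This places the carbonyl at C-4; the triple bond between C-7 and C-8; a fluoro group at C-2; a methyl group at C-5.
The substituents are ordered alphabetically, ignoring any di-/tri- multipliers.
The name is 2-fluoro-5-methyldec-7-yn-4-one.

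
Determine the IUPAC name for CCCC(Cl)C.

2-chloropentane

The longest continuous carbon chain has 5 atoms, so the parent hydride is pentane.
Choose the numbering such that the substituent locant set {2} is lower than {4} at the first point of difference.
With this numbering: a chloro group at C-2.
Assembling the pieces gives 2-chloropentane.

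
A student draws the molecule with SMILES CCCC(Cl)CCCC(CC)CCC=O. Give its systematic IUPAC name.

The longest carbon chain that includes the –CHO group has 11 carbons, so the parent hydride is undecane.
The highest-priority functional group is an aldehyde (terminal –CHO), so the name ends in -al.
The numbering direction is chosen so that the aldehyde carbon is C-1 by definition.
With this numbering: a chloro group at C-8; an ethyl group at C-4.
Substituent prefixes are cited in alphabetical order (multiplying prefixes like di-/tri- are ignored for ordering).
Assembling the pieces gives 8-chloro-4-ethylundecanal.

8-chloro-4-ethylundecanal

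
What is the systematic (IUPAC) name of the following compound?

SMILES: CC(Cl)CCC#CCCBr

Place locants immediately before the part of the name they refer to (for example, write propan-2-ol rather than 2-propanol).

Counting along the main chain through the multiple bond gives 8 carbons: the parent is octane.
A C≡C triple bond in the chain gives the infix -yne-.
The numbering direction is chosen so that numbering from this end puts the triple bond at C-3 rather than C-5.
This places the triple bond between C-3 and C-4; a bromo group at C-1; a chloro group at C-7.
The substituents are ordered alphabetically, ignoring any di-/tri- multipliers.
Putting it together: 1-bromo-7-chlorooct-3-yne.

1-bromo-7-chlorooct-3-yne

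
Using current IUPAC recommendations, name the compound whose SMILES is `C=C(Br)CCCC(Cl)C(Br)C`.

The longest carbon chain that includes the multiple bond has 8 carbons, so the parent hydride is octane.
A C=C double bond in the chain gives the infix -ene-.
The numbering direction is chosen so that numbering from this end puts the double bond at C-1 rather than C-7.
With this numbering: the double bond between C-1 and C-2; bromo groups at C-2 and C-7; a chloro group at C-6.
Prefixes are listed alphabetically: bromo, chloro.
Putting it together: 2,7-dibromo-6-chlorooct-1-ene.

2,7-dibromo-6-chlorooct-1-ene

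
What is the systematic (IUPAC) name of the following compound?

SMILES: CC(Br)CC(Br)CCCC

2,4-dibromooctane

The longest continuous carbon chain has 8 atoms, so the parent hydride is octane.
The numbering direction is chosen so that the substituent locant set {2,4} is lower than {5,7} at the first point of difference.
This places bromo groups at C-2 and C-4.
The name is 2,4-dibromooctane.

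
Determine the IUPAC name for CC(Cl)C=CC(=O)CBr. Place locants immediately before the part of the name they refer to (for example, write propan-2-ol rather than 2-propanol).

1-bromo-5-chlorohex-3-en-2-one

The longest carbon chain that includes the carbonyl and the multiple bond has 6 carbons, so the parent hydride is hexane.
A ketone (C=O on an internal carbon) is the principal characteristic group, giving the suffix -one.
There is one C=C double bond, indicated by the ending -ene.
The numbering direction is chosen so that numbering from this end puts the carbonyl group at C-2 rather than C-5.
With this numbering: the carbonyl at C-2; the double bond between C-3 and C-4; a bromo group at C-1; a chloro group at C-5.
Prefixes are listed alphabetically: bromo, chloro.
Putting it together: 1-bromo-5-chlorohex-3-en-2-one.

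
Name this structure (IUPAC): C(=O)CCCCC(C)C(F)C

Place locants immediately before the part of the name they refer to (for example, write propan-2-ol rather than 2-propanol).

7-fluoro-6-methyloctanal

The longest chain bearing the –CHO group is 8 carbons long (octane).
An aldehyde (terminal –CHO) is the principal characteristic group, giving the suffix -al.
Choose the numbering such that the aldehyde carbon is C-1 by definition.
With this numbering: a fluoro group at C-7; a methyl group at C-6.
Prefixes are listed alphabetically: fluoro, methyl.
Putting it together: 7-fluoro-6-methyloctanal.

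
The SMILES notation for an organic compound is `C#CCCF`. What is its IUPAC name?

The longest chain bearing the multiple bond is 4 carbons long (butane).
A C≡C triple bond in the chain gives the infix -yne-.
Number the chain so that numbering from this end puts the triple bond at C-1 rather than C-3.
With this numbering: the triple bond between C-1 and C-2; a fluoro group at C-4.
Putting it together: 4-fluorobut-1-yne.

4-fluorobut-1-yne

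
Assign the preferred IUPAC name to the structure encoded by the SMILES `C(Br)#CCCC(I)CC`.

1-bromo-5-iodohept-1-yne

Counting along the main chain through the multiple bond gives 7 carbons: the parent is heptane.
A C≡C triple bond in the chain gives the infix -yne-.
Choose the numbering such that numbering from this end puts the triple bond at C-1 rather than C-6.
With this numbering: the triple bond between C-1 and C-2; a bromo group at C-1; an iodo group at C-5.
Substituent prefixes are cited in alphabetical order (multiplying prefixes like di-/tri- are ignored for ordering).
Putting it together: 1-bromo-5-iodohept-1-yne.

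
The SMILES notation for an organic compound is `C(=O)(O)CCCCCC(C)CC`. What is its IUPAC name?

7-methylnonanoic acid

The longest carbon chain that includes the –COOH group has 9 carbons, so the parent hydride is nonane.
The highest-priority functional group is a carboxylic acid (terminal –COOH), so the name ends in -oic acid.
Number the chain so that the carboxylic acid carbon is C-1 by definition.
This places a methyl group at C-7.
The name is 7-methylnonanoic acid.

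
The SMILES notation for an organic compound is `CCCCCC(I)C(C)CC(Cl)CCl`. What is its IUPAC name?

1,2-dichloro-5-iodo-4-methyldecane

The longest continuous carbon chain has 10 atoms, so the parent hydride is decane.
The numbering direction is chosen so that the substituent locant set {1,2,4,5} is lower than {6,7,9,10} at the first point of difference.
That gives chloro groups at C-1 and C-2; an iodo group at C-5; a methyl group at C-4.
Prefixes are listed alphabetically: chloro, iodo, methyl.
Assembling the pieces gives 1,2-dichloro-5-iodo-4-methyldecane.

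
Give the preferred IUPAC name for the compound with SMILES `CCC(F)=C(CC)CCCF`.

The longest carbon chain that includes the multiple bond has 7 carbons, so the parent hydride is heptane.
The chain contains a C=C double bond, so the unsaturation ending is -ene.
Choose the numbering such that numbering from this end puts the double bond at C-3 rather than C-4.
That gives the double bond between C-3 and C-4; an ethyl group at C-4; fluoro groups at C-3 and C-7.
The substituents are ordered alphabetically, ignoring any di-/tri- multipliers.
Assembling the pieces gives 4-ethyl-3,7-difluorohept-3-ene.

4-ethyl-3,7-difluorohept-3-ene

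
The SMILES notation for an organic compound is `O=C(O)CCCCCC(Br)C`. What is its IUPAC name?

7-bromooctanoic acid

Counting along the main chain through the –COOH group gives 8 carbons: the parent is octane.
The highest-priority functional group is a carboxylic acid (terminal –COOH), so the name ends in -oic acid.
Number the chain so that the carboxylic acid carbon is C-1 by definition.
With this numbering: a bromo group at C-7.
Assembling the pieces gives 7-bromooctanoic acid.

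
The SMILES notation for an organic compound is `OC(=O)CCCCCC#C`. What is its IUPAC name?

Counting along the main chain through the –COOH group and the multiple bond gives 8 carbons: the parent is octane.
The principal characteristic group is a carboxylic acid (terminal –COOH), named with the suffix -oic acid.
The chain contains a C≡C triple bond, so the unsaturation ending is -yne.
Choose the numbering such that the carboxylic acid carbon is C-1 by definition.
This places the triple bond between C-7 and C-8.
Assembling the pieces gives oct-7-ynoic acid.

oct-7-ynoic acid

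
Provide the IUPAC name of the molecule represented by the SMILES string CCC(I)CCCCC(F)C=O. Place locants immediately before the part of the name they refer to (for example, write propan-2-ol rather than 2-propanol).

2-fluoro-7-iodononanal

The longest carbon chain that includes the –CHO group has 9 carbons, so the parent hydride is nonane.
The highest-priority functional group is an aldehyde (terminal –CHO), so the name ends in -al.
Choose the numbering such that the aldehyde carbon is C-1 by definition.
With this numbering: a fluoro group at C-2; an iodo group at C-7.
Substituent prefixes are cited in alphabetical order (multiplying prefixes like di-/tri- are ignored for ordering).
Assembling the pieces gives 2-fluoro-7-iodononanal.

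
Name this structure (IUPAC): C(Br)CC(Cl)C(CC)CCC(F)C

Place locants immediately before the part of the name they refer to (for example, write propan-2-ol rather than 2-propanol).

The parent chain contains 8 carbons (octane).
The numbering direction is chosen so that the substituent locant set {1,3,4,7} is lower than {2,5,6,8} at the first point of difference.
With this numbering: a bromo group at C-1; a chloro group at C-3; an ethyl group at C-4; a fluoro group at C-7.
Substituent prefixes are cited in alphabetical order (multiplying prefixes like di-/tri- are ignored for ordering).
Putting it together: 1-bromo-3-chloro-4-ethyl-7-fluorooctane.

1-bromo-3-chloro-4-ethyl-7-fluorooctane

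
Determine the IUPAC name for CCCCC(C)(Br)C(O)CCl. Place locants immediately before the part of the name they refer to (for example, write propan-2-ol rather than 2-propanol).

3-bromo-1-chloro-3-methylheptan-2-ol

The longest carbon chain that includes the –OH group has 7 carbons, so the parent hydride is heptane.
The highest-priority functional group is an alcohol (–OH), so the name ends in -ol.
Number the chain so that numbering from this end puts the hydroxyl group at C-2 rather than C-6.
With this numbering: the hydroxyl at C-2; a bromo group at C-3; a chloro group at C-1; a methyl group at C-3.
Substituent prefixes are cited in alphabetical order (multiplying prefixes like di-/tri- are ignored for ordering).
Assembling the pieces gives 3-bromo-1-chloro-3-methylheptan-2-ol.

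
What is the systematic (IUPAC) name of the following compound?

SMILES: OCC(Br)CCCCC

2-bromoheptan-1-ol

The longest carbon chain that includes the –OH group has 7 carbons, so the parent hydride is heptane.
The highest-priority functional group is an alcohol (–OH), so the name ends in -ol.
Choose the numbering such that numbering from this end puts the hydroxyl group at C-1 rather than C-7.
That gives the hydroxyl at C-1; a bromo group at C-2.
Putting it together: 2-bromoheptan-1-ol.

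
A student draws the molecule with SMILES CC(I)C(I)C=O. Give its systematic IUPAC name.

2,3-diiodobutanal

Counting along the main chain through the –CHO group gives 4 carbons: the parent is butane.
An aldehyde (terminal –CHO) is the principal characteristic group, giving the suffix -al.
Number the chain so that the aldehyde carbon is C-1 by definition.
That gives iodo groups at C-2 and C-3.
The name is 2,3-diiodobutanal.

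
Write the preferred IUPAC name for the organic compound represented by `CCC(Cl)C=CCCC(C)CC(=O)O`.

8-chloro-3-methyldec-6-enoic acid

The longest carbon chain that includes the –COOH group and the multiple bond has 10 carbons, so the parent hydride is decane.
A carboxylic acid (terminal –COOH) is the principal characteristic group, giving the suffix -oic acid.
A C=C double bond in the chain gives the infix -ene-.
The numbering direction is chosen so that the carboxylic acid carbon is C-1 by definition.
That gives the double bond between C-6 and C-7; a chloro group at C-8; a methyl group at C-3.
Prefixes are listed alphabetically: chloro, methyl.
Putting it together: 8-chloro-3-methyldec-6-enoic acid.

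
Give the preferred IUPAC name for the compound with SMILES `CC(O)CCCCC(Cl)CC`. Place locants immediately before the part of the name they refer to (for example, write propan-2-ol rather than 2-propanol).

7-chlorononan-2-ol

The longest chain bearing the –OH group is 9 carbons long (nonane).
An alcohol (–OH) is the principal characteristic group, giving the suffix -ol.
Number the chain so that numbering from this end puts the hydroxyl group at C-2 rather than C-8.
With this numbering: the hydroxyl at C-2; a chloro group at C-7.
Putting it together: 7-chlorononan-2-ol.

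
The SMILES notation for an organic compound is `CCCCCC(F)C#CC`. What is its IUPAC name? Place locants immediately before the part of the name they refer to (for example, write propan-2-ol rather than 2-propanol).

4-fluoronon-2-yne

The longest chain bearing the multiple bond is 9 carbons long (nonane).
The chain contains a C≡C triple bond, so the unsaturation ending is -yne.
Number the chain so that numbering from this end puts the triple bond at C-2 rather than C-7.
That gives the triple bond between C-2 and C-3; a fluoro group at C-4.
Assembling the pieces gives 4-fluoronon-2-yne.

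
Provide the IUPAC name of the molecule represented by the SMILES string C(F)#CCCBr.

The longest carbon chain that includes the multiple bond has 4 carbons, so the parent hydride is butane.
A C≡C triple bond in the chain gives the infix -yne-.
Choose the numbering such that numbering from this end puts the triple bond at C-1 rather than C-3.
With this numbering: the triple bond between C-1 and C-2; a bromo group at C-4; a fluoro group at C-1.
Prefixes are listed alphabetically: bromo, fluoro.
The name is 4-bromo-1-fluorobut-1-yne.

4-bromo-1-fluorobut-1-yne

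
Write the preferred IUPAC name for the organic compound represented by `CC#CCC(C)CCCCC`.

Counting along the main chain through the multiple bond gives 10 carbons: the parent is decane.
A C≡C triple bond in the chain gives the infix -yne-.
Number the chain so that numbering from this end puts the triple bond at C-2 rather than C-8.
With this numbering: the triple bond between C-2 and C-3; a methyl group at C-5.
Putting it together: 5-methyldec-2-yne.

5-methyldec-2-yne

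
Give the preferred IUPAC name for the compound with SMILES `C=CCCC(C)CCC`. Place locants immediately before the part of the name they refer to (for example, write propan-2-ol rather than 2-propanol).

5-methyloct-1-ene

The longest carbon chain that includes the multiple bond has 8 carbons, so the parent hydride is octane.
A C=C double bond in the chain gives the infix -ene-.
The numbering direction is chosen so that numbering from this end puts the double bond at C-1 rather than C-7.
This places the double bond between C-1 and C-2; a methyl group at C-5.
Putting it together: 5-methyloct-1-ene.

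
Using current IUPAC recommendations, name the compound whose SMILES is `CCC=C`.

but-1-ene

The longest carbon chain that includes the multiple bond has 4 carbons, so the parent hydride is butane.
The chain contains a C=C double bond, so the unsaturation ending is -ene.
The numbering direction is chosen so that numbering from this end puts the double bond at C-1 rather than C-3.
This places the double bond between C-1 and C-2.
Putting it together: but-1-ene.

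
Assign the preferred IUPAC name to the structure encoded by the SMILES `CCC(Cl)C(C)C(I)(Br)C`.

2-bromo-4-chloro-2-iodo-3-methylhexane

The longest carbon chain is 6 atoms: the parent is hexane.
The numbering direction is chosen so that the substituent locant set {2,2,3,4} is lower than {3,4,5,5} at the first point of difference.
With this numbering: a bromo group at C-2; a chloro group at C-4; an iodo group at C-2; a methyl group at C-3.
Substituent prefixes are cited in alphabetical order (multiplying prefixes like di-/tri- are ignored for ordering).
Assembling the pieces gives 2-bromo-4-chloro-2-iodo-3-methylhexane.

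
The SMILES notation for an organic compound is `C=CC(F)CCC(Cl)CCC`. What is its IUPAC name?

The longest chain bearing the multiple bond is 9 carbons long (nonane).
There is one C=C double bond, indicated by the ending -ene.
The numbering direction is chosen so that numbering from this end puts the double bond at C-1 rather than C-8.
With this numbering: the double bond between C-1 and C-2; a chloro group at C-6; a fluoro group at C-3.
Substituent prefixes are cited in alphabetical order (multiplying prefixes like di-/tri- are ignored for ordering).
The name is 6-chloro-3-fluoronon-1-ene.

6-chloro-3-fluoronon-1-ene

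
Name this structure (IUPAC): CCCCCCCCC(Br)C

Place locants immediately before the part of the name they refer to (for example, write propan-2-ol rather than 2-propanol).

2-bromodecane

The parent chain contains 10 carbons (decane).
Choose the numbering such that the substituent locant set {2} is lower than {9} at the first point of difference.
That gives a bromo group at C-2.
Assembling the pieces gives 2-bromodecane.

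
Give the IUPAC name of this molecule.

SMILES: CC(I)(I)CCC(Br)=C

2-bromo-5,5-diiodohex-1-ene

The longest carbon chain that includes the multiple bond has 6 carbons, so the parent hydride is hexane.
There is one C=C double bond, indicated by the ending -ene.
The numbering direction is chosen so that numbering from this end puts the double bond at C-1 rather than C-5.
That gives the double bond between C-1 and C-2; a bromo group at C-2; two iodo groups at C-5.
The substituents are ordered alphabetically, ignoring any di-/tri- multipliers.
Putting it together: 2-bromo-5,5-diiodohex-1-ene.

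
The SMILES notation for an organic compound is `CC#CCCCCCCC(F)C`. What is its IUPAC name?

10-fluoroundec-2-yne

The longest chain bearing the multiple bond is 11 carbons long (undecane).
The chain contains a C≡C triple bond, so the unsaturation ending is -yne.
Choose the numbering such that numbering from this end puts the triple bond at C-2 rather than C-9.
With this numbering: the triple bond between C-2 and C-3; a fluoro group at C-10.
Assembling the pieces gives 10-fluoroundec-2-yne.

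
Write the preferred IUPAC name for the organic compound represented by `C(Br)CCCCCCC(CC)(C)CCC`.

1-bromo-8-ethyl-8-methylundecane

The longest carbon chain is 11 atoms: the parent is undecane.
Number the chain so that the substituent locant set {1,8,8} is lower than {4,4,11} at the first point of difference.
This places a bromo group at C-1; an ethyl group at C-8; a methyl group at C-8.
Prefixes are listed alphabetically: bromo, ethyl, methyl.
The name is 1-bromo-8-ethyl-8-methylundecane.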